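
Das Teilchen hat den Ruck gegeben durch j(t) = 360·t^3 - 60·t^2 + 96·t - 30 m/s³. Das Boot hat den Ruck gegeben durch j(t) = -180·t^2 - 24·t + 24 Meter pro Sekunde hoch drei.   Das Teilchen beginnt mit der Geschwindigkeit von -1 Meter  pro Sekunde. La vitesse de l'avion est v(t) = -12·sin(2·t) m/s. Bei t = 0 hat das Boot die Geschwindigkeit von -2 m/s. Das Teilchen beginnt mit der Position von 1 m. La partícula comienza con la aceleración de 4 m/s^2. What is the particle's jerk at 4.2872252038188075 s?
From the given jerk equation j(t) = 360·t^3 - 60·t^2 + 96·t - 30, we substitute t = 4.2872252038188075 to get j = 27646.9302917646.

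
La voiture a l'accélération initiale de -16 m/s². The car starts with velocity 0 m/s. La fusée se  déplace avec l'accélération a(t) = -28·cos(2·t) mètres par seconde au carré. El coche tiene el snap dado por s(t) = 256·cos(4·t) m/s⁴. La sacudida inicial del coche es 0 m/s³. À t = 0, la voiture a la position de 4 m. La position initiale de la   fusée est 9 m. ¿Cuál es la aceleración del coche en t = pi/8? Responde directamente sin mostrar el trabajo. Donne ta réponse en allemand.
Die Beschleunigung bei t = pi/8 ist a = 0.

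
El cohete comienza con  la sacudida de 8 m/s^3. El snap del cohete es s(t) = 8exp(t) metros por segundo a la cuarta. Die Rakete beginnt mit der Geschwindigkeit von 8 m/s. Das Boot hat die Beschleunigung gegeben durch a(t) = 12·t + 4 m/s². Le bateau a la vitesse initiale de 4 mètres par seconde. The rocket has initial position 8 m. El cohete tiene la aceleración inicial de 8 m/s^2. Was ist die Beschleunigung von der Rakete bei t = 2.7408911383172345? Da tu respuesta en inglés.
To solve this, we need to take 2 integrals of our snap equation s(t) = 8·exp(t). The integral of snap, with j(0) = 8, gives jerk: j(t) = 8·exp(t). Finding the antiderivative of j(t) and using a(0) = 8: a(t) = 8·exp(t). We have acceleration a(t) = 8·exp(t). Substituting t = 2.7408911383172345: a(2.7408911383172345) = 124.006338346601.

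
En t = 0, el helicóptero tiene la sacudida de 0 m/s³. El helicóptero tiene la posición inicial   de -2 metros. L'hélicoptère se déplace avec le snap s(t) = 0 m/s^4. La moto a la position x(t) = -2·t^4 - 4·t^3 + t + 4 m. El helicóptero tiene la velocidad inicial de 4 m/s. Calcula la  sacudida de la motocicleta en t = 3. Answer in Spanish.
Para resolver esto, necesitamos tomar 3 derivadas de nuestra ecuación de la posición x(t) = -2·t^4 - 4·t^3 + t + 4. La derivada de la posición da la velocidad: v(t) = -8·t^3 - 12·t^2 + 1. Tomando d/dt de v(t), encontramos a(t) = -24·t^2 - 24·t. Derivando la aceleración, obtenemos la sacudida: j(t) = -48·t - 24. Usando j(t) = -48·t - 24 y sustituyendo t = 3, encontramos j = -168.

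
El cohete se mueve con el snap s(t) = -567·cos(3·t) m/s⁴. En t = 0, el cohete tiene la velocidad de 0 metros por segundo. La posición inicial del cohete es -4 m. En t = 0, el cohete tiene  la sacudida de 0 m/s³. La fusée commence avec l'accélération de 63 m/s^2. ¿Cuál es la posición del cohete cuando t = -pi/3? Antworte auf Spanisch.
Necesitamos integrar nuestra ecuación del snap s(t) = -567·cos(3·t) 4 veces. Integrando el snap y usando la condición inicial j(0) = 0, obtenemos j(t) = -189·sin(3·t). La antiderivada de la sacudida es la aceleración. Usando a(0) = 63, obtenemos a(t) = 63·cos(3·t). Tomando ∫a(t)dt y aplicando v(0) = 0, encontramos v(t) = 21·sin(3·t). La antiderivada de la velocidad, con x(0) = -4, da la posición: x(t) = 3 - 7·cos(3·t). Tenemos la posición x(t) = 3 - 7·cos(3·t). Sustituyendo t = -pi/3: x(-pi/3) = 10.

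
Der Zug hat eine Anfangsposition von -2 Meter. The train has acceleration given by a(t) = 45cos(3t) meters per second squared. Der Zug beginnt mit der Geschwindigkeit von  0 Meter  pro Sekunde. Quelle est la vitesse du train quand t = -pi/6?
Nous devons trouver la primitive de notre équation de l'accélération a(t) = 45·cos(3·t) 1 fois. En prenant ∫a(t)dt et en appliquant v(0) = 0, nous trouvons v(t) = 15·sin(3·t). En utilisant v(t) = 15·sin(3·t) et en substituant t = -pi/6, nous trouvons v = -15.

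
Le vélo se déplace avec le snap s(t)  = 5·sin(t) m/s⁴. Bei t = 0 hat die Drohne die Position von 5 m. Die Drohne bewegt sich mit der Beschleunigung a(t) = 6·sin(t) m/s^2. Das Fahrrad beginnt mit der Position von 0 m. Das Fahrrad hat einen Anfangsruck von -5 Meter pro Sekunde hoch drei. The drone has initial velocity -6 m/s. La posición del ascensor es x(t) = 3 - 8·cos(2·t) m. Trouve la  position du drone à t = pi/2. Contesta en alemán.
Um dies zu lösen, müssen wir 2 Stammfunktionen unserer Gleichung für die Beschleunigung a(t) = 6·sin(t) finden. Mit ∫a(t)dt und Anwendung von v(0) = -6, finden wir v(t) = -6·cos(t). Mit ∫v(t)dt und Anwendung von x(0) = 5, finden wir x(t) = 5 - 6·sin(t). Aus der Gleichung für die Position x(t) = 5 - 6·sin(t), setzen wir t = pi/2 ein und erhalten x = -1.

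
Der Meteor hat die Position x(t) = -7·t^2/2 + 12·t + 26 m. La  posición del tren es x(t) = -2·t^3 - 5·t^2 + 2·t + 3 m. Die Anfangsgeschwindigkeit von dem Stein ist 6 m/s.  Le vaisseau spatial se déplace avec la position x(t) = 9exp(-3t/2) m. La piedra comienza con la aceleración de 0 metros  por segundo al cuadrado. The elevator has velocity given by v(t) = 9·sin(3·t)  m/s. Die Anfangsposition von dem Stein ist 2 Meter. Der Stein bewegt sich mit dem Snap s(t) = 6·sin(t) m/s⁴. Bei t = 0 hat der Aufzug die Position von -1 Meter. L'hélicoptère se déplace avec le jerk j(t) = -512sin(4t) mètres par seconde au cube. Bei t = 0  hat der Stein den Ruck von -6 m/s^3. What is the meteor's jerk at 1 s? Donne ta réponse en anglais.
We must differentiate our position equation x(t) = -7·t^2/2 + 12·t + 26 3 times. Taking d/dt of x(t), we find v(t) = 12 - 7·t. Taking d/dt of v(t), we find a(t) = -7. The derivative of acceleration gives jerk: j(t) = 0. From the given jerk equation j(t) = 0, we substitute t = 1 to get j = 0.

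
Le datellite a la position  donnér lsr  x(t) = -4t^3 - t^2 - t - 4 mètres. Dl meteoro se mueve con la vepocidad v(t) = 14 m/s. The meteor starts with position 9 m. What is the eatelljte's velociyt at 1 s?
To solve this, we need to take 1 derivative of our position equation x(t) = -4·t^3 - t^2 - t - 4. The derivative of position gives velocity: v(t) = -12·t^2 - 2·t - 1. Using v(t) = -12·t^2 - 2·t - 1 and substituting t = 1, we find v = -15.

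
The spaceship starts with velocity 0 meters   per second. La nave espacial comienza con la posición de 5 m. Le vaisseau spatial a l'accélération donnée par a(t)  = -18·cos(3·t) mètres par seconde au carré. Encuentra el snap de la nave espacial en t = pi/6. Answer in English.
To solve this, we need to take 2 derivatives of our acceleration equation a(t) = -18·cos(3·t). Differentiating acceleration, we get jerk: j(t) = 54·sin(3·t). Differentiating jerk, we get snap: s(t) = 162·cos(3·t). We have snap s(t) = 162·cos(3·t). Substituting t = pi/6: s(pi/6) = 0.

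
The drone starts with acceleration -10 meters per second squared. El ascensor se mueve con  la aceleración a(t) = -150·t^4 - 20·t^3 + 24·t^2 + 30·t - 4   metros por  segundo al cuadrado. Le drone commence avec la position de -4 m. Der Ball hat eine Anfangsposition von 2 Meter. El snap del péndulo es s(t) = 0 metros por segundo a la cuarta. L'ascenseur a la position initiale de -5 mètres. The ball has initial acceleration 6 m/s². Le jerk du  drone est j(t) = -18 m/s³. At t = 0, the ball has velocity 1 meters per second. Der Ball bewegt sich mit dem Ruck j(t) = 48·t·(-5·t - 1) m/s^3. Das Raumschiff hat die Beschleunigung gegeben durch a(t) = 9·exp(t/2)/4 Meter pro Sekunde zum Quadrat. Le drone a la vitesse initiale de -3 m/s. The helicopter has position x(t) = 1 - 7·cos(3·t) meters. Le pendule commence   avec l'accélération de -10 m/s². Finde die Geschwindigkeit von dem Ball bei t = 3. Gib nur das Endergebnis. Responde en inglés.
At t = 3, v = -1817.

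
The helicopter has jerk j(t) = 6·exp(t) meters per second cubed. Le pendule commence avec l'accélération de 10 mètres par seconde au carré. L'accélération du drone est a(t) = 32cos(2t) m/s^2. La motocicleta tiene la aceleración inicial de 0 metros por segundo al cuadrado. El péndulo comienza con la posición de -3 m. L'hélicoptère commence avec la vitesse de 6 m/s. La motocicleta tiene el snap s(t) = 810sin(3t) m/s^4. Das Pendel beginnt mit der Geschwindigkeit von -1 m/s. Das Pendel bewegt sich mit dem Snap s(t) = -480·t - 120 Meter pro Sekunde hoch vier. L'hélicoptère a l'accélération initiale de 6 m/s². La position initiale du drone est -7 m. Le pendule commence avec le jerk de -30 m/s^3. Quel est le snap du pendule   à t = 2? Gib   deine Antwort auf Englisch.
From the given snap equation s(t) = -480·t - 120, we substitute t = 2 to get s = -1080.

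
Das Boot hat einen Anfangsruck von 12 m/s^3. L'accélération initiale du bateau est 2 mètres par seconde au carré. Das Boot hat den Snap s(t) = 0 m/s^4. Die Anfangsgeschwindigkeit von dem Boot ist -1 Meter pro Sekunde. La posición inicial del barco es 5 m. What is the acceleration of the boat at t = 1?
Starting from snap s(t) = 0, we take 2 integrals. Integrating snap and using the initial condition j(0) = 12, we get j(t) = 12. Taking ∫j(t)dt and applying a(0) = 2, we find a(t) = 12·t + 2. We have acceleration a(t) = 12·t + 2. Substituting t = 1: a(1) = 14.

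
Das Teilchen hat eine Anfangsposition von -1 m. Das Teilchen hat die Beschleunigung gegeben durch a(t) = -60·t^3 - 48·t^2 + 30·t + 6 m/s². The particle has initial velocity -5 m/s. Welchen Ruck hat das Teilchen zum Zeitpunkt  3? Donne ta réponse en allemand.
Um dies zu lösen, müssen wir 1 Ableitung unserer Gleichung für die Beschleunigung a(t) = -60·t^3 - 48·t^2 + 30·t + 6 nehmen. Die Ableitung von der Beschleunigung ergibt den Ruck: j(t) = -180·t^2 - 96·t + 30. Wir haben den Ruck j(t) = -180·t^2 - 96·t + 30. Durch Einsetzen von t = 3: j(3) = -1878.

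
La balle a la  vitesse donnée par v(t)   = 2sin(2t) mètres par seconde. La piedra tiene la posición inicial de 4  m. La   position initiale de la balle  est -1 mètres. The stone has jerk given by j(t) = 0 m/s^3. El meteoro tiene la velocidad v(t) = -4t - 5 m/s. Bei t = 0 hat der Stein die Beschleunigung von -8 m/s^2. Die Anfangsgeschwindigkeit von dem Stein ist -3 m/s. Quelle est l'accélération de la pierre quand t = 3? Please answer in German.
Um dies zu lösen, müssen wir 1 Stammfunktion unserer Gleichung für den Ruck j(t) = 0 finden. Die Stammfunktion von dem Ruck ist die Beschleunigung. Mit a(0) = -8 erhalten wir a(t) = -8. Mit a(t) = -8 und Einsetzen von t = 3, finden wir a = -8.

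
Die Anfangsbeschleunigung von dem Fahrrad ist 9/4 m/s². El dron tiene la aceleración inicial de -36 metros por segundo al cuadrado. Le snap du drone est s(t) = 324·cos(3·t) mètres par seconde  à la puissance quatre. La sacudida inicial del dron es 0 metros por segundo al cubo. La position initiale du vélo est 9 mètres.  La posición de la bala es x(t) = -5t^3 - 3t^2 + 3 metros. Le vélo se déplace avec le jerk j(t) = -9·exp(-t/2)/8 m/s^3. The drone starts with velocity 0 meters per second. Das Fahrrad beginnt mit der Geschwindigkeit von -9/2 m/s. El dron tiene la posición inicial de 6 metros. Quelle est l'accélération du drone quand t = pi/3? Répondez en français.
Pour résoudre ceci, nous devons prendre 2 primitives de notre équation du snap s(t) = 324·cos(3·t). En intégrant le snap et en utilisant la condition initiale j(0) = 0, nous obtenons j(t) = 108·sin(3·t). La primitive du jerk est l'accélération. En utilisant a(0) = -36, nous obtenons a(t) = -36·cos(3·t). Nous avons l'accélération a(t) = -36·cos(3·t). En substituant t = pi/3: a(pi/3) = 36.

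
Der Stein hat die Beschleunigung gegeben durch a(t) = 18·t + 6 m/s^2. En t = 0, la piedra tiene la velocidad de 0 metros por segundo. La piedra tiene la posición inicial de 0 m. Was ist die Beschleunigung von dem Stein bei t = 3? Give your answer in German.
Aus der Gleichung für die Beschleunigung a(t) = 18·t + 6, setzen wir t = 3 ein und erhalten a = 60.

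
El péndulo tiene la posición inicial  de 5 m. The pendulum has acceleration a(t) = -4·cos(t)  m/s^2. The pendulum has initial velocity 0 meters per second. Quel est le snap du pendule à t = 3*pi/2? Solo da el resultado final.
s(3*pi/2) = 0.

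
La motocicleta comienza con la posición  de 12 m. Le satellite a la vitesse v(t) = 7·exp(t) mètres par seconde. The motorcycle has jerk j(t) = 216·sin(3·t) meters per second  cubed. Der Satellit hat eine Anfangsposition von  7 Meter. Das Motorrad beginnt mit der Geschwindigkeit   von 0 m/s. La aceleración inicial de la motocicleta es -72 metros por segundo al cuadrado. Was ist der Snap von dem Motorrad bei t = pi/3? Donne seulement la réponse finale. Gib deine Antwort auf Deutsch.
s(pi/3) = -648.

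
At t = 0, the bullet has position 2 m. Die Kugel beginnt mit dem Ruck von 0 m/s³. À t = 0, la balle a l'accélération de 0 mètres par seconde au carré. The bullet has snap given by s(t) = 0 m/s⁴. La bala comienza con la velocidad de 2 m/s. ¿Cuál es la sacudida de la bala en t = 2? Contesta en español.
Necesitamos integrar nuestra ecuación del snap s(t) = 0 1 vez. La antiderivada del snap es la sacudida. Usando j(0) = 0, obtenemos j(t) = 0. Tenemos la sacudida j(t) = 0. Sustituyendo t = 2: j(2) = 0.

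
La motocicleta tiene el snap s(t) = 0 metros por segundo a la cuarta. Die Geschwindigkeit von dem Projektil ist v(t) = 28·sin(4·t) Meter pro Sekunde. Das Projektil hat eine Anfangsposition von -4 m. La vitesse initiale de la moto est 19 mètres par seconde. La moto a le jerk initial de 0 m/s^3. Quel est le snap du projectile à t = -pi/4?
En partant de la vitesse v(t) = 28·sin(4·t), nous prenons 3 dérivées. En prenant d/dt de v(t), nous trouvons a(t) = 112·cos(4·t). La dérivée de l'accélération donne le jerk: j(t) = -448·sin(4·t). En prenant d/dt de j(t), nous trouvons s(t) = -1792·cos(4·t). Nous avons le snap s(t) = -1792·cos(4·t). En substituant t = -pi/4: s(-pi/4) = 1792.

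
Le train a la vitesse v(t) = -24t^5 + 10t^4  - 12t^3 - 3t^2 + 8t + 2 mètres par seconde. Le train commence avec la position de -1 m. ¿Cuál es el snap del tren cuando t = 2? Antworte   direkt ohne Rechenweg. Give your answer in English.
s(2) = -5352.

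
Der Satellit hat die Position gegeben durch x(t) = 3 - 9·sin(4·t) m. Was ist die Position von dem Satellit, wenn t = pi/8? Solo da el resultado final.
x(pi/8) = -6.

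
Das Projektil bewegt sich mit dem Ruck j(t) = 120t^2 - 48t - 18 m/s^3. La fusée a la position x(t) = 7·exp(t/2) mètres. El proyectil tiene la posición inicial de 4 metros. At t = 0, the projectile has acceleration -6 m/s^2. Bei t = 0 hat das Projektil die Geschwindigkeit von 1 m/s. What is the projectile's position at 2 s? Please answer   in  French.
Nous devons intégrer notre équation du jerk j(t) = 120·t^2 - 48·t - 18 3 fois. L'intégrale du jerk, avec a(0) = -6, donne l'accélération: a(t) = 40·t^3 - 24·t^2 - 18·t - 6. En prenant ∫a(t)dt et en appliquant v(0) = 1, nous trouvons v(t) = 10·t^4 - 8·t^3 - 9·t^2 - 6·t + 1. En intégrant la vitesse et en utilisant la condition initiale x(0) = 4, nous obtenons x(t) = 2·t^5 - 2·t^4 - 3·t^3 - 3·t^2 + t + 4. Nous avons la position x(t) = 2·t^5 - 2·t^4 - 3·t^3 - 3·t^2 + t + 4. En substituant t = 2: x(2) = 2.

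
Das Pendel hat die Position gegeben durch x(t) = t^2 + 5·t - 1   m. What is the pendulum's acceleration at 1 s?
To solve this, we need to take 2 derivatives of our position equation x(t) = t^2 + 5·t - 1. Taking d/dt of x(t), we find v(t) = 2·t + 5. Taking d/dt of v(t), we find a(t) = 2. Using a(t) = 2 and substituting t = 1, we find a = 2.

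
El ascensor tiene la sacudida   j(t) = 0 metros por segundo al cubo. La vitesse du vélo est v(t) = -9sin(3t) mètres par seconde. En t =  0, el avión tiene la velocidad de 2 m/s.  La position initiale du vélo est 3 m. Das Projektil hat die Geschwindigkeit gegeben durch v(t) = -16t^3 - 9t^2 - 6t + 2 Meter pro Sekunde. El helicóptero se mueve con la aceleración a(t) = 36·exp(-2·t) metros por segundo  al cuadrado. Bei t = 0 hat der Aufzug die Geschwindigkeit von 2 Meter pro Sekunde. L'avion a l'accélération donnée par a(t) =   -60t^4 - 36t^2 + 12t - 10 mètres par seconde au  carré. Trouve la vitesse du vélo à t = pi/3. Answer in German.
Aus der Gleichung für die Geschwindigkeit v(t) = -9·sin(3·t), setzen wir t = pi/3 ein und erhalten v = 0.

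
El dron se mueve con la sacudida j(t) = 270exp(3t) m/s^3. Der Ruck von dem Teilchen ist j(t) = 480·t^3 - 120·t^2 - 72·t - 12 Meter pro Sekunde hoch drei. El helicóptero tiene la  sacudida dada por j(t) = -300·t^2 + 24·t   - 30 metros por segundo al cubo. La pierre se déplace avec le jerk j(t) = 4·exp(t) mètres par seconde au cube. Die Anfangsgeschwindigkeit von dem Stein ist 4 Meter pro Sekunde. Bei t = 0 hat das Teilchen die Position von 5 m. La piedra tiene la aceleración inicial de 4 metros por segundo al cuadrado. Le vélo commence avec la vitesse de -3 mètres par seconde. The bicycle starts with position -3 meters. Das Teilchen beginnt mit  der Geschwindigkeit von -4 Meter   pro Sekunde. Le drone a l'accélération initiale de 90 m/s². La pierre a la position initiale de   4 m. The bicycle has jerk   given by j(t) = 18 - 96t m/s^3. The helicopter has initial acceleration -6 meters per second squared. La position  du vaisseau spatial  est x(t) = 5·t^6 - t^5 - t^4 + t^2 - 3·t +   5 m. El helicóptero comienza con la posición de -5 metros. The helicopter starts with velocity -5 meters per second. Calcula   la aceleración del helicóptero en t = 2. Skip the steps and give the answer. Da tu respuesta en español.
a(2) = -818.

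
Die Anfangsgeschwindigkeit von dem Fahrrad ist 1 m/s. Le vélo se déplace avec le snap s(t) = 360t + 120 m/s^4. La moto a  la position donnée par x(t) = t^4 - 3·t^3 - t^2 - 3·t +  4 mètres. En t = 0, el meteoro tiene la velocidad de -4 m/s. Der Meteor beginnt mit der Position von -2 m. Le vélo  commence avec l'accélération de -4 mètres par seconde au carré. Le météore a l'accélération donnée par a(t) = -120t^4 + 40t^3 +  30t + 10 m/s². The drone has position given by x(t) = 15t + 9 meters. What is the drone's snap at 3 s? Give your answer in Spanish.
Partiendo de la posición x(t) = 15·t + 9, tomamos 4 derivadas. Tomando d/dt de x(t), encontramos v(t) = 15. La derivada de la velocidad da la aceleración: a(t) = 0. Tomando d/dt de a(t), encontramos j(t) = 0. Tomando d/dt de j(t), encontramos s(t) = 0. De la ecuación del snap s(t) = 0, sustituimos t = 3 para obtener s = 0.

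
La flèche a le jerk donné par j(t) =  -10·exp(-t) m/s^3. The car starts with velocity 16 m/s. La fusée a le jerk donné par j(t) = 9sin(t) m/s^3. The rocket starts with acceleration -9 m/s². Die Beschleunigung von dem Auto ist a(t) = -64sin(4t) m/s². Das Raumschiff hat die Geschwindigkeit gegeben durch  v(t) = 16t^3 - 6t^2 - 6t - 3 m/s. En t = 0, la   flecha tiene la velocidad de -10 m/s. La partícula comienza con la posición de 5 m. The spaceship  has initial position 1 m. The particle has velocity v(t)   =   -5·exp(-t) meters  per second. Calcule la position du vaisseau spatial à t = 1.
Nous devons trouver l'intégrale de notre équation de la vitesse v(t) = 16·t^3 - 6·t^2 - 6·t - 3 1 fois. L'intégrale de la vitesse est la position. En utilisant x(0) = 1, nous obtenons x(t) = 4·t^4 - 2·t^3 - 3·t^2 - 3·t + 1. De l'équation de la position x(t) = 4·t^4 - 2·t^3 - 3·t^2 - 3·t + 1, nous substituons t = 1 pour obtenir x = -3.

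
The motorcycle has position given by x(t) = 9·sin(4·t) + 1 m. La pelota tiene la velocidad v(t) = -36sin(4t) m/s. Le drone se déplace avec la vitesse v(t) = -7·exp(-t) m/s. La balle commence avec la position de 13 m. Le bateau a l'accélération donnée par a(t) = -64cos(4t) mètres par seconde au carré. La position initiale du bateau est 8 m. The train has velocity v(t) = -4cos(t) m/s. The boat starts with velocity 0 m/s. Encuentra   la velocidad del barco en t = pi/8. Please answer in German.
Wir müssen die Stammfunktion unserer Gleichung für die Beschleunigung a(t) = -64·cos(4·t) 1-mal finden. Durch Integration von der Beschleunigung und Verwendung der Anfangsbedingung v(0) = 0, erhalten wir v(t) = -16·sin(4·t). Wir haben die Geschwindigkeit v(t) = -16·sin(4·t). Durch Einsetzen von t = pi/8: v(pi/8) = -16.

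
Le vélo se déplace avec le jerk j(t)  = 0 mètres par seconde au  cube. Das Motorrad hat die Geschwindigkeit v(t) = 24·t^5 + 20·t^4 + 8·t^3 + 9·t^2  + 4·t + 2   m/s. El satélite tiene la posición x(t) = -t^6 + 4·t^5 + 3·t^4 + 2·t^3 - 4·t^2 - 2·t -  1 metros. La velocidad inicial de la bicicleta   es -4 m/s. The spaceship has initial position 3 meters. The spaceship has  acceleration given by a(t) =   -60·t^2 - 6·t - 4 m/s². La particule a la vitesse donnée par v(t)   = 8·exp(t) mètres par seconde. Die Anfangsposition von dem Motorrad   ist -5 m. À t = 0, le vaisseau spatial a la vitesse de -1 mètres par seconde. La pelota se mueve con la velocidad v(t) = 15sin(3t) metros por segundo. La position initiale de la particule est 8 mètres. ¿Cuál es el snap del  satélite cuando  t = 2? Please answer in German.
Um dies zu lösen, müssen wir 4 Ableitungen unserer Gleichung für die Position x(t) = -t^6 + 4·t^5 + 3·t^4 + 2·t^3 - 4·t^2 - 2·t - 1 nehmen. Die Ableitung von der Position ergibt die Geschwindigkeit: v(t) = -6·t^5 + 20·t^4 + 12·t^3 + 6·t^2 - 8·t - 2. Die Ableitung von der Geschwindigkeit ergibt die Beschleunigung: a(t) = -30·t^4 + 80·t^3 + 36·t^2 + 12·t - 8. Mit d/dt von a(t) finden wir j(t) = -120·t^3 + 240·t^2 + 72·t + 12. Die Ableitung von dem Ruck ergibt den Snap: s(t) = -360·t^2 + 480·t + 72. Wir haben den Snap s(t) = -360·t^2 + 480·t + 72. Durch Einsetzen von t = 2: s(2) = -408.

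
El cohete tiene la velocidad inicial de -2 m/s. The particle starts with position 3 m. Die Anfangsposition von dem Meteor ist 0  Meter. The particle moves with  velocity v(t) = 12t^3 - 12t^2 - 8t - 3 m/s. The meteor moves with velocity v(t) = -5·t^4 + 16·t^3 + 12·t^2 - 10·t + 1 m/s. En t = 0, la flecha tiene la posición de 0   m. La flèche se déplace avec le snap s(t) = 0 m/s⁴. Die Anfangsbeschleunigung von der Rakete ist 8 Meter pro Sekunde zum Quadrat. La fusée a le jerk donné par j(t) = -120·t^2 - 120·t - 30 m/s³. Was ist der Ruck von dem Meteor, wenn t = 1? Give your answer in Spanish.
Partiendo de la velocidad v(t) = -5·t^4 + 16·t^3 + 12·t^2 - 10·t + 1, tomamos 2 derivadas. Derivando la velocidad, obtenemos la aceleración: a(t) = -20·t^3 + 48·t^2 + 24·t - 10. Derivando la aceleración, obtenemos la sacudida: j(t) = -60·t^2 + 96·t + 24. Tenemos la sacudida j(t) = -60·t^2 + 96·t + 24. Sustituyendo t = 1: j(1) = 60.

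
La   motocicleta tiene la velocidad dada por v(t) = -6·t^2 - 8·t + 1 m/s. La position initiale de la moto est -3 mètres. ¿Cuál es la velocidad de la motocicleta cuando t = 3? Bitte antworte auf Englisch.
Using v(t) = -6·t^2 - 8·t + 1 and substituting t = 3, we find v = -77.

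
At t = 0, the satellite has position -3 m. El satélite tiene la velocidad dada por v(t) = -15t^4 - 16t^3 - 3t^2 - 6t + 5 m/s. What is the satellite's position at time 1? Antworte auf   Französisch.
Pour résoudre ceci, nous devons prendre 1 intégrale de notre équation de la vitesse v(t) = -15·t^4 - 16·t^3 - 3·t^2 - 6·t + 5. L'intégrale de la vitesse est la position. En utilisant x(0) = -3, nous obtenons x(t) = -3·t^5 - 4·t^4 - t^3 - 3·t^2 + 5·t - 3. Nous avons la position x(t) = -3·t^5 - 4·t^4 - t^3 - 3·t^2 + 5·t - 3. En substituant t = 1: x(1) = -9.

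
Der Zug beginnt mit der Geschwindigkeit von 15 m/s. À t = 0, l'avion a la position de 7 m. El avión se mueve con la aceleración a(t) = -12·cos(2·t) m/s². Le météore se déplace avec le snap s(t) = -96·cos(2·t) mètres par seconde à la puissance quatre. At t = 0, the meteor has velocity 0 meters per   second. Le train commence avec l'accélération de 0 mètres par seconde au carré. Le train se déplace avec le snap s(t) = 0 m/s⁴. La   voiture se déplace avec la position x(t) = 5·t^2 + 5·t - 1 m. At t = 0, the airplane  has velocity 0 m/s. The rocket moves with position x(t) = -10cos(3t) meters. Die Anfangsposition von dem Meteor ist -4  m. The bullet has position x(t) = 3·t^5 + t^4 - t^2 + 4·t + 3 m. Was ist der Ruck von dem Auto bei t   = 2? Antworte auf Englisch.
Starting from position x(t) = 5·t^2 + 5·t - 1, we take 3 derivatives. The derivative of position gives velocity: v(t) = 10·t + 5. Differentiating velocity, we get acceleration: a(t) = 10. The derivative of acceleration gives jerk: j(t) = 0. Using j(t) = 0 and substituting t = 2, we find j = 0.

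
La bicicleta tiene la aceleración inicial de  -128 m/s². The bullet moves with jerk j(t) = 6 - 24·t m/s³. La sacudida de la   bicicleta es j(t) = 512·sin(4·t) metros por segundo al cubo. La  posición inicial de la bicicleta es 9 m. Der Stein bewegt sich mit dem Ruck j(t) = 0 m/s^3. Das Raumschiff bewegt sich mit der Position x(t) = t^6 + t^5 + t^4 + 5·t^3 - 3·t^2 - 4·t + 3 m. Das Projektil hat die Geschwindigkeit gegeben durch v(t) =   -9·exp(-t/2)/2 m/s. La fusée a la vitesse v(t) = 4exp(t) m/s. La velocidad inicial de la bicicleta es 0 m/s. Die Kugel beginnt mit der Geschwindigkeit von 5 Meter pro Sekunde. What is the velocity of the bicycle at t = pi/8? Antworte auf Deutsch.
Ausgehend von dem Ruck j(t) = 512·sin(4·t), nehmen wir 2 Integrale. Durch Integration von dem Ruck und Verwendung der Anfangsbedingung a(0) = -128, erhalten wir a(t) = -128·cos(4·t). Durch Integration von der Beschleunigung und Verwendung der Anfangsbedingung v(0) = 0, erhalten wir v(t) = -32·sin(4·t). Wir haben die Geschwindigkeit v(t) = -32·sin(4·t). Durch Einsetzen von t = pi/8: v(pi/8) = -32.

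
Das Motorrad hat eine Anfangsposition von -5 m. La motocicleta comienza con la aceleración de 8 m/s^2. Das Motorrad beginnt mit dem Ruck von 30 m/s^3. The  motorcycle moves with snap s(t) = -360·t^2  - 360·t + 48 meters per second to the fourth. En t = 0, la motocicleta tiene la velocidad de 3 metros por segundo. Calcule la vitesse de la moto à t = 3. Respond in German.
Ausgehend von dem Snap s(t) = -360·t^2 - 360·t + 48, nehmen wir 3 Stammfunktionen. Durch Integration von dem Snap und Verwendung der Anfangsbedingung j(0) = 30, erhalten wir j(t) = -120·t^3 - 180·t^2 + 48·t + 30. Mit ∫j(t)dt und Anwendung von a(0) = 8, finden wir a(t) = -30·t^4 - 60·t^3 + 24·t^2 + 30·t + 8. Das Integral von der Beschleunigung, mit v(0) = 3, ergibt die Geschwindigkeit: v(t) = -6·t^5 - 15·t^4 + 8·t^3 + 15·t^2 + 8·t + 3. Aus der Gleichung für die Geschwindigkeit v(t) = -6·t^5 - 15·t^4 + 8·t^3 + 15·t^2 + 8·t + 3, setzen wir t = 3 ein und erhalten v = -2295.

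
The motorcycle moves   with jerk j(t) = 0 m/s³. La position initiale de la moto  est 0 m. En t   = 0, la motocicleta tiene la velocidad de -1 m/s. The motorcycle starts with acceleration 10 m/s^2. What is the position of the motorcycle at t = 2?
We need to integrate our jerk equation j(t) = 0 3 times. The antiderivative of jerk, with a(0) = 10, gives acceleration: a(t) = 10. The integral of acceleration, with v(0) = -1, gives velocity: v(t) = 10·t - 1. The integral of velocity is position. Using x(0) = 0, we get x(t) = 5·t^2 - t. From the given position equation x(t) = 5·t^2 - t, we substitute t = 2 to get x = 18.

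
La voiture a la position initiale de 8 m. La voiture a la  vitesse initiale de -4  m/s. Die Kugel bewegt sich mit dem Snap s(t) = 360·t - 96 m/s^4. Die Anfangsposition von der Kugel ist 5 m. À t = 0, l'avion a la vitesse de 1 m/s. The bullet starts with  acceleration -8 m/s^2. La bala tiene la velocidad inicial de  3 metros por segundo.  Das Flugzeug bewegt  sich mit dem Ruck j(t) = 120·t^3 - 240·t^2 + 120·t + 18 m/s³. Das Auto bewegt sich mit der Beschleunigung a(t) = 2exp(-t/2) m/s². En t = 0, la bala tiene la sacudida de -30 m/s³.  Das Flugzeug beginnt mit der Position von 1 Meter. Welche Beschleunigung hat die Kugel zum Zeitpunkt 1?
Um dies zu lösen, müssen wir 2 Stammfunktionen unserer Gleichung für den Snap s(t) = 360·t - 96 finden. Mit ∫s(t)dt und Anwendung von j(0) = -30, finden wir j(t) = 180·t^2 - 96·t - 30. Mit ∫j(t)dt und Anwendung von a(0) = -8, finden wir a(t) = 60·t^3 - 48·t^2 - 30·t - 8. Mit a(t) = 60·t^3 - 48·t^2 - 30·t - 8 und Einsetzen von t = 1, finden wir a = -26.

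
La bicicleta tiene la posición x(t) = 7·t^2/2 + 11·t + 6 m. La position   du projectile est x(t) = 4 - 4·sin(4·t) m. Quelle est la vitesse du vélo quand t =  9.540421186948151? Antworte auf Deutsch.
Ausgehend von der Position x(t) = 7·t^2/2 + 11·t + 6, nehmen wir 1 Ableitung. Mit d/dt von x(t) finden wir v(t) = 7·t + 11. Mit v(t) = 7·t + 11 und Einsetzen von t = 9.540421186948151, finden wir v = 77.7829483086371.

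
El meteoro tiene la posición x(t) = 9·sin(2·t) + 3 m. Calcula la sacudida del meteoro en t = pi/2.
Debemos derivar nuestra ecuación de la posición x(t) = 9·sin(2·t) + 3 3 veces. Derivando la posición, obtenemos la velocidad: v(t) = 18·cos(2·t). Derivando la velocidad, obtenemos la aceleración: a(t) = -36·sin(2·t). Derivando la aceleración, obtenemos la sacudida: j(t) = -72·cos(2·t). Usando j(t) = -72·cos(2·t) y sustituyendo t = pi/2, encontramos j = 72.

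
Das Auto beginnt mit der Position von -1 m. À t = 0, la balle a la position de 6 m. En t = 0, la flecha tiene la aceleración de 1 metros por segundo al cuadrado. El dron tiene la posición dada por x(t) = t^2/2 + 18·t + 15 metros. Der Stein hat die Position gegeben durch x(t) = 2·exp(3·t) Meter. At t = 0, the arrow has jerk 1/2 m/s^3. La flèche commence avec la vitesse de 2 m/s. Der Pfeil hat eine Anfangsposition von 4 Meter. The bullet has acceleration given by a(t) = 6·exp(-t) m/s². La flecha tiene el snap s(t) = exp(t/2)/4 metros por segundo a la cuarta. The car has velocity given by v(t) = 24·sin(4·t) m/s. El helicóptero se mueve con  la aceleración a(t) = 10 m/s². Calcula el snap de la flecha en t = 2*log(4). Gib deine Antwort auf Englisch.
From the given snap equation s(t) = exp(t/2)/4, we substitute t = 2*log(4) to get s = 1.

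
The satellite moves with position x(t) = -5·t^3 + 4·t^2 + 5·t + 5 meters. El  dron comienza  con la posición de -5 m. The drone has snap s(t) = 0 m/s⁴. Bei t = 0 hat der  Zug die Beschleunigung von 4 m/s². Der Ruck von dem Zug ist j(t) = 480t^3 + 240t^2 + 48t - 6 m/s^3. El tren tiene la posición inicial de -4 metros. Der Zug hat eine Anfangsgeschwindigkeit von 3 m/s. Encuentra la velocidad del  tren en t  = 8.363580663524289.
Debemos encontrar la integral de nuestra ecuación de la sacudida j(t) = 480·t^3 + 240·t^2 + 48·t - 6 2 veces. La integral de la sacudida, con a(0) = 4, da la aceleración: a(t) = 120·t^4 + 80·t^3 + 24·t^2 - 6·t + 4. Tomando ∫a(t)dt y aplicando v(0) = 3, encontramos v(t) = 24·t^5 + 20·t^4 + 8·t^3 - 3·t^2 + 4·t + 3. Tenemos la velocidad v(t) = 24·t^5 + 20·t^4 + 8·t^3 - 3·t^2 + 4·t + 3. Sustituyendo t = 8.363580663524289: v(8.363580663524289) = 1084503.37670018.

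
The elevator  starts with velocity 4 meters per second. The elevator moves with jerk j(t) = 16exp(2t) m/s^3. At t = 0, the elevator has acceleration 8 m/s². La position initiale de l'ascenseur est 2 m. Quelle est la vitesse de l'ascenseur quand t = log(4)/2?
Nous devons intégrer notre équation du jerk j(t) = 16·exp(2·t) 2 fois. La primitive du jerk, avec a(0) = 8, donne l'accélération: a(t) = 8·exp(2·t). L'intégrale de l'accélération, avec v(0) = 4, donne la vitesse: v(t) = 4·exp(2·t). En utilisant v(t) = 4·exp(2·t) et en substituant t = log(4)/2, nous trouvons v = 16.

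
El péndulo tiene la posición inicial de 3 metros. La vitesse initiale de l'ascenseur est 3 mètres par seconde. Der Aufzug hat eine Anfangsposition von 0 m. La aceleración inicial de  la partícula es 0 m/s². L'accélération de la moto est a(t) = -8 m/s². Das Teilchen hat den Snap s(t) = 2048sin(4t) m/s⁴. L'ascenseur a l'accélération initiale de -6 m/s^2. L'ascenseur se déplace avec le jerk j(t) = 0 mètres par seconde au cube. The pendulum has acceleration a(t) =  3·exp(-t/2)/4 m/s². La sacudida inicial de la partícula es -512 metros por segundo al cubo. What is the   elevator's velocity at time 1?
Starting from jerk j(t) = 0, we take 2 antiderivatives. Integrating jerk and using the initial condition a(0) = -6, we get a(t) = -6. The antiderivative of acceleration is velocity. Using v(0) = 3, we get v(t) = 3 - 6·t. Using v(t) = 3 - 6·t and substituting t = 1, we find v = -3.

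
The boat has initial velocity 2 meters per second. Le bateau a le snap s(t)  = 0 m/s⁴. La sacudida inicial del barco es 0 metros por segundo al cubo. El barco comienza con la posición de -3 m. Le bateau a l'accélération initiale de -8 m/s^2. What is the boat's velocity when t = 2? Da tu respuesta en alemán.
Wir müssen unsere Gleichung für den Snap s(t) = 0 3-mal integrieren. Das Integral von dem Snap ist der Ruck. Mit j(0) = 0 erhalten wir j(t) = 0. Das Integral von dem Ruck, mit a(0) = -8, ergibt die Beschleunigung: a(t) = -8. Die Stammfunktion von der Beschleunigung, mit v(0) = 2, ergibt die Geschwindigkeit: v(t) = 2 - 8·t. Mit v(t) = 2 - 8·t und Einsetzen von t = 2, finden wir v = -14.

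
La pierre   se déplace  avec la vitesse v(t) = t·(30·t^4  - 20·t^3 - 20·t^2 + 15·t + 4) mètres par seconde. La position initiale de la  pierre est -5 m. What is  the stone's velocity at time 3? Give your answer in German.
Wir haben die Geschwindigkeit v(t) = t·(30·t^4 - 20·t^3 - 20·t^2 + 15·t + 4). Durch Einsetzen von t = 3: v(3) = 5277.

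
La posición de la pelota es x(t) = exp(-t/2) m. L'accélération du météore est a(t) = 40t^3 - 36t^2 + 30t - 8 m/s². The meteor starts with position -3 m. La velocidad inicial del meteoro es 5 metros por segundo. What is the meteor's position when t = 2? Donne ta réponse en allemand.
Um dies zu lösen, müssen wir 2 Integrale unserer Gleichung für die Beschleunigung a(t) = 40·t^3 - 36·t^2 + 30·t - 8 finden. Mit ∫a(t)dt und Anwendung von v(0) = 5, finden wir v(t) = 10·t^4 - 12·t^3 + 15·t^2 - 8·t + 5. Die Stammfunktion von der Geschwindigkeit, mit x(0) = -3, ergibt die Position: x(t) = 2·t^5 - 3·t^4 + 5·t^3 - 4·t^2 + 5·t - 3. Wir haben die Position x(t) = 2·t^5 - 3·t^4 + 5·t^3 - 4·t^2 + 5·t - 3. Durch Einsetzen von t = 2: x(2) = 47.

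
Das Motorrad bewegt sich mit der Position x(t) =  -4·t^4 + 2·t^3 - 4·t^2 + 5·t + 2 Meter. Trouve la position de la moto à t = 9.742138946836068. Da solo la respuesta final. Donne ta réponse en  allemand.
Die Antwort ist -34510.7668584056.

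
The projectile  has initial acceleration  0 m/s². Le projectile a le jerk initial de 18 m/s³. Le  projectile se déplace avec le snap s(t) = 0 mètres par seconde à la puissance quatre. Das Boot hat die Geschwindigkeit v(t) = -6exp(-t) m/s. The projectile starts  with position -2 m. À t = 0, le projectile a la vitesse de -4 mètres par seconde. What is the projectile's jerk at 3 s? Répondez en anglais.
To find the answer, we compute 1 integral of s(t) = 0. The integral of snap is jerk. Using j(0) = 18, we get j(t) = 18. Using j(t) = 18 and substituting t = 3, we find j = 18.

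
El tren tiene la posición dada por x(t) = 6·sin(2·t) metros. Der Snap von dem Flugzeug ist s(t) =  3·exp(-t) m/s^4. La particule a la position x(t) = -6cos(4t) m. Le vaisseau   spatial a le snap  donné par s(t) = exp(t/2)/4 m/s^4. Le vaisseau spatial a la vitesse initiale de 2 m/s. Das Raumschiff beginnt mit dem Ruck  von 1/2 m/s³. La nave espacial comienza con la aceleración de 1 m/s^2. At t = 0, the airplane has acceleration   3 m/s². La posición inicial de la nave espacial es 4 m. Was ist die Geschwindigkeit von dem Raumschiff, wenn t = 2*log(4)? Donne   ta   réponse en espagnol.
Para resolver esto, necesitamos tomar 3 antiderivadas de nuestra ecuación del snap s(t) = exp(t/2)/4. Integrando el snap y usando la condición inicial j(0) = 1/2, obtenemos j(t) = exp(t/2)/2. Tomando ∫j(t)dt y aplicando a(0) = 1, encontramos a(t) = exp(t/2). Tomando ∫a(t)dt y aplicando v(0) = 2, encontramos v(t) = 2·exp(t/2). Tenemos la velocidad v(t) = 2·exp(t/2). Sustituyendo t = 2*log(4): v(2*log(4)) = 8.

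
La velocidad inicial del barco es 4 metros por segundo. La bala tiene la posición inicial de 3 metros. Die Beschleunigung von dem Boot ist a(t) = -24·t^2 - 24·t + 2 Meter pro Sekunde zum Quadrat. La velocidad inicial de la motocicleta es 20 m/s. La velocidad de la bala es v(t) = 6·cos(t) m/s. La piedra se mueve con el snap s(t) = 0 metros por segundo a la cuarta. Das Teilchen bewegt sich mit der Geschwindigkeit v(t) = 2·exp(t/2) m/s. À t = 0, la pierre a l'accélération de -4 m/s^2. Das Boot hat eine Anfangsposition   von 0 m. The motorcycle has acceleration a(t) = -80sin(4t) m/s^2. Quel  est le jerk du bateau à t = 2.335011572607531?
Pour résoudre ceci, nous devons prendre 1 dérivée de notre équation de l'accélération a(t) = -24·t^2 - 24·t + 2. La dérivée de l'accélération donne le jerk: j(t) = -48·t - 24. Nous avons le jerk j(t) = -48·t - 24. En substituant t = 2.335011572607531: j(2.335011572607531) = -136.080555485161.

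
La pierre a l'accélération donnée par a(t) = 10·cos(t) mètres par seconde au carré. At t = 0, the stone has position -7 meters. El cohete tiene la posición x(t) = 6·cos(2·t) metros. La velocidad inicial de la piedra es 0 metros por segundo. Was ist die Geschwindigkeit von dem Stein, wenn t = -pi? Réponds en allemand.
Ausgehend von der Beschleunigung a(t) = 10·cos(t), nehmen wir 1 Stammfunktion. Mit ∫a(t)dt und Anwendung von v(0) = 0, finden wir v(t) = 10·sin(t). Wir haben die Geschwindigkeit v(t) = 10·sin(t). Durch Einsetzen von t = -pi: v(-pi) = 0.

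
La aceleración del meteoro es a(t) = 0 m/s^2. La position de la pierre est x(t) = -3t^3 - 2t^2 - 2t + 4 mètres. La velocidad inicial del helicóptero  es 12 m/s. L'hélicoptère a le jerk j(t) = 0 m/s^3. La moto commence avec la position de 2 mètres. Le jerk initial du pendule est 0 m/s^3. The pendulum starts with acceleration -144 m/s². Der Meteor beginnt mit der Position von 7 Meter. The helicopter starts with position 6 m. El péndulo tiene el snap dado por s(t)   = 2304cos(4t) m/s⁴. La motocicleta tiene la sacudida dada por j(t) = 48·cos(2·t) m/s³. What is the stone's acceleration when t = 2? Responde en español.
Para resolver esto, necesitamos tomar 2 derivadas de nuestra ecuación de la posición x(t) = -3·t^3 - 2·t^2 - 2·t + 4. Tomando d/dt de x(t), encontramos v(t) = -9·t^2 - 4·t - 2. Derivando la velocidad, obtenemos la aceleración: a(t) = -18·t - 4. De la ecuación de la aceleración a(t) = -18·t - 4, sustituimos t = 2 para obtener a = -40.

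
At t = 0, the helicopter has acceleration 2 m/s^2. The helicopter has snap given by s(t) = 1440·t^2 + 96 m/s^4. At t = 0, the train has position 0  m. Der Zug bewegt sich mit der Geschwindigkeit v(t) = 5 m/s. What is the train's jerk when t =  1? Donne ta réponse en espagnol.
Para resolver esto, necesitamos tomar 2 derivadas de nuestra ecuación de la velocidad v(t) = 5. Derivando la velocidad, obtenemos la aceleración: a(t) = 0. Derivando la aceleración, obtenemos la sacudida: j(t) = 0. Tenemos la sacudida j(t) = 0. Sustituyendo t = 1: j(1) = 0.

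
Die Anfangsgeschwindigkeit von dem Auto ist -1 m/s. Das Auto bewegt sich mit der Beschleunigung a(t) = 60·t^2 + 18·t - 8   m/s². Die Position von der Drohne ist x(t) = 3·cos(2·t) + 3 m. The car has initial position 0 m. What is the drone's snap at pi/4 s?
To solve this, we need to take 4 derivatives of our position equation x(t) = 3·cos(2·t) + 3. The derivative of position gives velocity: v(t) = -6·sin(2·t). Differentiating velocity, we get acceleration: a(t) = -12·cos(2·t). The derivative of acceleration gives jerk: j(t) = 24·sin(2·t). Differentiating jerk, we get snap: s(t) = 48·cos(2·t). Using s(t) = 48·cos(2·t) and substituting t = pi/4, we find s = 0.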